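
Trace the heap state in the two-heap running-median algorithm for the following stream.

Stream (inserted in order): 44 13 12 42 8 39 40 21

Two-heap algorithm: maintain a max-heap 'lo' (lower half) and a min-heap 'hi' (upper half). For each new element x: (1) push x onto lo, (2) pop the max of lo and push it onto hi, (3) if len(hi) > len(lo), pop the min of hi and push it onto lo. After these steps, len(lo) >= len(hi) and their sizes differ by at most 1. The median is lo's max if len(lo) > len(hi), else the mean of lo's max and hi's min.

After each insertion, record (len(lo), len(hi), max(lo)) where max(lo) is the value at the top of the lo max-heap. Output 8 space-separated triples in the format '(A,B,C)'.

Step 1: insert 44 -> lo=[44] hi=[] -> (len(lo)=1, len(hi)=0, max(lo)=44)
Step 2: insert 13 -> lo=[13] hi=[44] -> (len(lo)=1, len(hi)=1, max(lo)=13)
Step 3: insert 12 -> lo=[12, 13] hi=[44] -> (len(lo)=2, len(hi)=1, max(lo)=13)
Step 4: insert 42 -> lo=[12, 13] hi=[42, 44] -> (len(lo)=2, len(hi)=2, max(lo)=13)
Step 5: insert 8 -> lo=[8, 12, 13] hi=[42, 44] -> (len(lo)=3, len(hi)=2, max(lo)=13)
Step 6: insert 39 -> lo=[8, 12, 13] hi=[39, 42, 44] -> (len(lo)=3, len(hi)=3, max(lo)=13)
Step 7: insert 40 -> lo=[8, 12, 13, 39] hi=[40, 42, 44] -> (len(lo)=4, len(hi)=3, max(lo)=39)
Step 8: insert 21 -> lo=[8, 12, 13, 21] hi=[39, 40, 42, 44] -> (len(lo)=4, len(hi)=4, max(lo)=21)

Answer: (1,0,44) (1,1,13) (2,1,13) (2,2,13) (3,2,13) (3,3,13) (4,3,39) (4,4,21)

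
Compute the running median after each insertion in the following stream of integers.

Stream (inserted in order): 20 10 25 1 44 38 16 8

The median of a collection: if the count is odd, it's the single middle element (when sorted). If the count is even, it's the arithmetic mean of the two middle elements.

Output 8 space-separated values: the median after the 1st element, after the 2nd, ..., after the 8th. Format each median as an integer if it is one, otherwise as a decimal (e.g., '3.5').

Step 1: insert 20 -> lo=[20] (size 1, max 20) hi=[] (size 0) -> median=20
Step 2: insert 10 -> lo=[10] (size 1, max 10) hi=[20] (size 1, min 20) -> median=15
Step 3: insert 25 -> lo=[10, 20] (size 2, max 20) hi=[25] (size 1, min 25) -> median=20
Step 4: insert 1 -> lo=[1, 10] (size 2, max 10) hi=[20, 25] (size 2, min 20) -> median=15
Step 5: insert 44 -> lo=[1, 10, 20] (size 3, max 20) hi=[25, 44] (size 2, min 25) -> median=20
Step 6: insert 38 -> lo=[1, 10, 20] (size 3, max 20) hi=[25, 38, 44] (size 3, min 25) -> median=22.5
Step 7: insert 16 -> lo=[1, 10, 16, 20] (size 4, max 20) hi=[25, 38, 44] (size 3, min 25) -> median=20
Step 8: insert 8 -> lo=[1, 8, 10, 16] (size 4, max 16) hi=[20, 25, 38, 44] (size 4, min 20) -> median=18

Answer: 20 15 20 15 20 22.5 20 18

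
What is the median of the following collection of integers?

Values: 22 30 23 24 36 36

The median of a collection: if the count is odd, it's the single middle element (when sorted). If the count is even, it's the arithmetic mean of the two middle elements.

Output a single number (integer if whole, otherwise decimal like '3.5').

Step 1: insert 22 -> lo=[22] (size 1, max 22) hi=[] (size 0) -> median=22
Step 2: insert 30 -> lo=[22] (size 1, max 22) hi=[30] (size 1, min 30) -> median=26
Step 3: insert 23 -> lo=[22, 23] (size 2, max 23) hi=[30] (size 1, min 30) -> median=23
Step 4: insert 24 -> lo=[22, 23] (size 2, max 23) hi=[24, 30] (size 2, min 24) -> median=23.5
Step 5: insert 36 -> lo=[22, 23, 24] (size 3, max 24) hi=[30, 36] (size 2, min 30) -> median=24
Step 6: insert 36 -> lo=[22, 23, 24] (size 3, max 24) hi=[30, 36, 36] (size 3, min 30) -> median=27

Answer: 27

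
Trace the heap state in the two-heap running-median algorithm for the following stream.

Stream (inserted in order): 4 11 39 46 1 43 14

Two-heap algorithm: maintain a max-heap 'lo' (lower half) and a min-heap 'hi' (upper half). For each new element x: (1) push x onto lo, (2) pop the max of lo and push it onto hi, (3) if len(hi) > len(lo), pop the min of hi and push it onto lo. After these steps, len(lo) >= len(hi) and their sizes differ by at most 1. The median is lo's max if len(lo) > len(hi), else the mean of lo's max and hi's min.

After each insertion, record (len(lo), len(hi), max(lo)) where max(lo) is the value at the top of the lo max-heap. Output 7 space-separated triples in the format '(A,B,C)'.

Step 1: insert 4 -> lo=[4] hi=[] -> (len(lo)=1, len(hi)=0, max(lo)=4)
Step 2: insert 11 -> lo=[4] hi=[11] -> (len(lo)=1, len(hi)=1, max(lo)=4)
Step 3: insert 39 -> lo=[4, 11] hi=[39] -> (len(lo)=2, len(hi)=1, max(lo)=11)
Step 4: insert 46 -> lo=[4, 11] hi=[39, 46] -> (len(lo)=2, len(hi)=2, max(lo)=11)
Step 5: insert 1 -> lo=[1, 4, 11] hi=[39, 46] -> (len(lo)=3, len(hi)=2, max(lo)=11)
Step 6: insert 43 -> lo=[1, 4, 11] hi=[39, 43, 46] -> (len(lo)=3, len(hi)=3, max(lo)=11)
Step 7: insert 14 -> lo=[1, 4, 11, 14] hi=[39, 43, 46] -> (len(lo)=4, len(hi)=3, max(lo)=14)

Answer: (1,0,4) (1,1,4) (2,1,11) (2,2,11) (3,2,11) (3,3,11) (4,3,14)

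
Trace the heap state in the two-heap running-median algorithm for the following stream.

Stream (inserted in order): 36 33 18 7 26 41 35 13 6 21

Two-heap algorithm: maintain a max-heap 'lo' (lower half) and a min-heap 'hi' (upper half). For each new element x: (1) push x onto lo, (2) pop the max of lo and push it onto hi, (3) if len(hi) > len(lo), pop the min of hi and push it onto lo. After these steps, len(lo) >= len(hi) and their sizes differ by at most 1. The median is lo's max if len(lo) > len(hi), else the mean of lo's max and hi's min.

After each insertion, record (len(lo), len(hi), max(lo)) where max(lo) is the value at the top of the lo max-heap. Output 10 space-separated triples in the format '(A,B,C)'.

Step 1: insert 36 -> lo=[36] hi=[] -> (len(lo)=1, len(hi)=0, max(lo)=36)
Step 2: insert 33 -> lo=[33] hi=[36] -> (len(lo)=1, len(hi)=1, max(lo)=33)
Step 3: insert 18 -> lo=[18, 33] hi=[36] -> (len(lo)=2, len(hi)=1, max(lo)=33)
Step 4: insert 7 -> lo=[7, 18] hi=[33, 36] -> (len(lo)=2, len(hi)=2, max(lo)=18)
Step 5: insert 26 -> lo=[7, 18, 26] hi=[33, 36] -> (len(lo)=3, len(hi)=2, max(lo)=26)
Step 6: insert 41 -> lo=[7, 18, 26] hi=[33, 36, 41] -> (len(lo)=3, len(hi)=3, max(lo)=26)
Step 7: insert 35 -> lo=[7, 18, 26, 33] hi=[35, 36, 41] -> (len(lo)=4, len(hi)=3, max(lo)=33)
Step 8: insert 13 -> lo=[7, 13, 18, 26] hi=[33, 35, 36, 41] -> (len(lo)=4, len(hi)=4, max(lo)=26)
Step 9: insert 6 -> lo=[6, 7, 13, 18, 26] hi=[33, 35, 36, 41] -> (len(lo)=5, len(hi)=4, max(lo)=26)
Step 10: insert 21 -> lo=[6, 7, 13, 18, 21] hi=[26, 33, 35, 36, 41] -> (len(lo)=5, len(hi)=5, max(lo)=21)

Answer: (1,0,36) (1,1,33) (2,1,33) (2,2,18) (3,2,26) (3,3,26) (4,3,33) (4,4,26) (5,4,26) (5,5,21)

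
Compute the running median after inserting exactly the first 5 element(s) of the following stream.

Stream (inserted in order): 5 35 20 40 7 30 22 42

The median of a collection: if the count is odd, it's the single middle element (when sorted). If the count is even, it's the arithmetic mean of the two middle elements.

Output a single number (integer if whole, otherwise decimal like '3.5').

Step 1: insert 5 -> lo=[5] (size 1, max 5) hi=[] (size 0) -> median=5
Step 2: insert 35 -> lo=[5] (size 1, max 5) hi=[35] (size 1, min 35) -> median=20
Step 3: insert 20 -> lo=[5, 20] (size 2, max 20) hi=[35] (size 1, min 35) -> median=20
Step 4: insert 40 -> lo=[5, 20] (size 2, max 20) hi=[35, 40] (size 2, min 35) -> median=27.5
Step 5: insert 7 -> lo=[5, 7, 20] (size 3, max 20) hi=[35, 40] (size 2, min 35) -> median=20

Answer: 20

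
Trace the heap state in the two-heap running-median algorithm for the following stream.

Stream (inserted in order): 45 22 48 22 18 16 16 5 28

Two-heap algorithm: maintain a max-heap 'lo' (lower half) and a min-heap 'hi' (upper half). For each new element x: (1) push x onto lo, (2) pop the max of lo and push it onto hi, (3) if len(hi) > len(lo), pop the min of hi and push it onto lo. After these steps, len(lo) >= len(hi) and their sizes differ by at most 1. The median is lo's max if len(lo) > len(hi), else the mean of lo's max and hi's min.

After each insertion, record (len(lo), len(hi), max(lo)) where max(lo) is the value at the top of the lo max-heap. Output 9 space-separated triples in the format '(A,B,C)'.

Step 1: insert 45 -> lo=[45] hi=[] -> (len(lo)=1, len(hi)=0, max(lo)=45)
Step 2: insert 22 -> lo=[22] hi=[45] -> (len(lo)=1, len(hi)=1, max(lo)=22)
Step 3: insert 48 -> lo=[22, 45] hi=[48] -> (len(lo)=2, len(hi)=1, max(lo)=45)
Step 4: insert 22 -> lo=[22, 22] hi=[45, 48] -> (len(lo)=2, len(hi)=2, max(lo)=22)
Step 5: insert 18 -> lo=[18, 22, 22] hi=[45, 48] -> (len(lo)=3, len(hi)=2, max(lo)=22)
Step 6: insert 16 -> lo=[16, 18, 22] hi=[22, 45, 48] -> (len(lo)=3, len(hi)=3, max(lo)=22)
Step 7: insert 16 -> lo=[16, 16, 18, 22] hi=[22, 45, 48] -> (len(lo)=4, len(hi)=3, max(lo)=22)
Step 8: insert 5 -> lo=[5, 16, 16, 18] hi=[22, 22, 45, 48] -> (len(lo)=4, len(hi)=4, max(lo)=18)
Step 9: insert 28 -> lo=[5, 16, 16, 18, 22] hi=[22, 28, 45, 48] -> (len(lo)=5, len(hi)=4, max(lo)=22)

Answer: (1,0,45) (1,1,22) (2,1,45) (2,2,22) (3,2,22) (3,3,22) (4,3,22) (4,4,18) (5,4,22)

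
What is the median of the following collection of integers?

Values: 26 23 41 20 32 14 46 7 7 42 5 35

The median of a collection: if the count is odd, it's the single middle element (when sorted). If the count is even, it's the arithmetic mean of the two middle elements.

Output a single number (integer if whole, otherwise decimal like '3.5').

Step 1: insert 26 -> lo=[26] (size 1, max 26) hi=[] (size 0) -> median=26
Step 2: insert 23 -> lo=[23] (size 1, max 23) hi=[26] (size 1, min 26) -> median=24.5
Step 3: insert 41 -> lo=[23, 26] (size 2, max 26) hi=[41] (size 1, min 41) -> median=26
Step 4: insert 20 -> lo=[20, 23] (size 2, max 23) hi=[26, 41] (size 2, min 26) -> median=24.5
Step 5: insert 32 -> lo=[20, 23, 26] (size 3, max 26) hi=[32, 41] (size 2, min 32) -> median=26
Step 6: insert 14 -> lo=[14, 20, 23] (size 3, max 23) hi=[26, 32, 41] (size 3, min 26) -> median=24.5
Step 7: insert 46 -> lo=[14, 20, 23, 26] (size 4, max 26) hi=[32, 41, 46] (size 3, min 32) -> median=26
Step 8: insert 7 -> lo=[7, 14, 20, 23] (size 4, max 23) hi=[26, 32, 41, 46] (size 4, min 26) -> median=24.5
Step 9: insert 7 -> lo=[7, 7, 14, 20, 23] (size 5, max 23) hi=[26, 32, 41, 46] (size 4, min 26) -> median=23
Step 10: insert 42 -> lo=[7, 7, 14, 20, 23] (size 5, max 23) hi=[26, 32, 41, 42, 46] (size 5, min 26) -> median=24.5
Step 11: insert 5 -> lo=[5, 7, 7, 14, 20, 23] (size 6, max 23) hi=[26, 32, 41, 42, 46] (size 5, min 26) -> median=23
Step 12: insert 35 -> lo=[5, 7, 7, 14, 20, 23] (size 6, max 23) hi=[26, 32, 35, 41, 42, 46] (size 6, min 26) -> median=24.5

Answer: 24.5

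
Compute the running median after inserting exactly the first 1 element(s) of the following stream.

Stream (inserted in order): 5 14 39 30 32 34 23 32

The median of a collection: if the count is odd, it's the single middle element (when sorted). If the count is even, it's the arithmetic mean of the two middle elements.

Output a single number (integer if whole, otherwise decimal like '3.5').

Step 1: insert 5 -> lo=[5] (size 1, max 5) hi=[] (size 0) -> median=5

Answer: 5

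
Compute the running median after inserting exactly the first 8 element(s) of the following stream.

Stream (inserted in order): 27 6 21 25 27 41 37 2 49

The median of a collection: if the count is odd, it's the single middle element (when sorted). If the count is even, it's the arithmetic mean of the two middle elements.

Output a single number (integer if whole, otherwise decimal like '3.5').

Answer: 26

Derivation:
Step 1: insert 27 -> lo=[27] (size 1, max 27) hi=[] (size 0) -> median=27
Step 2: insert 6 -> lo=[6] (size 1, max 6) hi=[27] (size 1, min 27) -> median=16.5
Step 3: insert 21 -> lo=[6, 21] (size 2, max 21) hi=[27] (size 1, min 27) -> median=21
Step 4: insert 25 -> lo=[6, 21] (size 2, max 21) hi=[25, 27] (size 2, min 25) -> median=23
Step 5: insert 27 -> lo=[6, 21, 25] (size 3, max 25) hi=[27, 27] (size 2, min 27) -> median=25
Step 6: insert 41 -> lo=[6, 21, 25] (size 3, max 25) hi=[27, 27, 41] (size 3, min 27) -> median=26
Step 7: insert 37 -> lo=[6, 21, 25, 27] (size 4, max 27) hi=[27, 37, 41] (size 3, min 27) -> median=27
Step 8: insert 2 -> lo=[2, 6, 21, 25] (size 4, max 25) hi=[27, 27, 37, 41] (size 4, min 27) -> median=26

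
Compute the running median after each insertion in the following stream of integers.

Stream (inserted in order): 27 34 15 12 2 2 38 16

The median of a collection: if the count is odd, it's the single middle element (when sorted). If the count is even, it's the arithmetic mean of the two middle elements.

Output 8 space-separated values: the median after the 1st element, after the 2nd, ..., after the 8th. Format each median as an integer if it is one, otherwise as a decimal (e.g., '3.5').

Step 1: insert 27 -> lo=[27] (size 1, max 27) hi=[] (size 0) -> median=27
Step 2: insert 34 -> lo=[27] (size 1, max 27) hi=[34] (size 1, min 34) -> median=30.5
Step 3: insert 15 -> lo=[15, 27] (size 2, max 27) hi=[34] (size 1, min 34) -> median=27
Step 4: insert 12 -> lo=[12, 15] (size 2, max 15) hi=[27, 34] (size 2, min 27) -> median=21
Step 5: insert 2 -> lo=[2, 12, 15] (size 3, max 15) hi=[27, 34] (size 2, min 27) -> median=15
Step 6: insert 2 -> lo=[2, 2, 12] (size 3, max 12) hi=[15, 27, 34] (size 3, min 15) -> median=13.5
Step 7: insert 38 -> lo=[2, 2, 12, 15] (size 4, max 15) hi=[27, 34, 38] (size 3, min 27) -> median=15
Step 8: insert 16 -> lo=[2, 2, 12, 15] (size 4, max 15) hi=[16, 27, 34, 38] (size 4, min 16) -> median=15.5

Answer: 27 30.5 27 21 15 13.5 15 15.5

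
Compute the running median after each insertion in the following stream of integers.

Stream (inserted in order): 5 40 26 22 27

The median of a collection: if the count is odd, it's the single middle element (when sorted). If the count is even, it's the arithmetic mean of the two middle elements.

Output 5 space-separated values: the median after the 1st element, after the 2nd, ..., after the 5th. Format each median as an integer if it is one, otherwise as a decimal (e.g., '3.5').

Answer: 5 22.5 26 24 26

Derivation:
Step 1: insert 5 -> lo=[5] (size 1, max 5) hi=[] (size 0) -> median=5
Step 2: insert 40 -> lo=[5] (size 1, max 5) hi=[40] (size 1, min 40) -> median=22.5
Step 3: insert 26 -> lo=[5, 26] (size 2, max 26) hi=[40] (size 1, min 40) -> median=26
Step 4: insert 22 -> lo=[5, 22] (size 2, max 22) hi=[26, 40] (size 2, min 26) -> median=24
Step 5: insert 27 -> lo=[5, 22, 26] (size 3, max 26) hi=[27, 40] (size 2, min 27) -> median=26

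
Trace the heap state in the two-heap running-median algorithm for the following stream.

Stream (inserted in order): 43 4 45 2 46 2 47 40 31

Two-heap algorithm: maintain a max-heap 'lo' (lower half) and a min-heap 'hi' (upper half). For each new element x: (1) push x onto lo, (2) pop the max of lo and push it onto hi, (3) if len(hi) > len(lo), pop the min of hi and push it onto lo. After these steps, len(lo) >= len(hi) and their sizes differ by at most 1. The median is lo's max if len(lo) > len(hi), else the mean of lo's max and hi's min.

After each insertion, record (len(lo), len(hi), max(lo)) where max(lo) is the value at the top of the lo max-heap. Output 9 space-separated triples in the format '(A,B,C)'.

Answer: (1,0,43) (1,1,4) (2,1,43) (2,2,4) (3,2,43) (3,3,4) (4,3,43) (4,4,40) (5,4,40)

Derivation:
Step 1: insert 43 -> lo=[43] hi=[] -> (len(lo)=1, len(hi)=0, max(lo)=43)
Step 2: insert 4 -> lo=[4] hi=[43] -> (len(lo)=1, len(hi)=1, max(lo)=4)
Step 3: insert 45 -> lo=[4, 43] hi=[45] -> (len(lo)=2, len(hi)=1, max(lo)=43)
Step 4: insert 2 -> lo=[2, 4] hi=[43, 45] -> (len(lo)=2, len(hi)=2, max(lo)=4)
Step 5: insert 46 -> lo=[2, 4, 43] hi=[45, 46] -> (len(lo)=3, len(hi)=2, max(lo)=43)
Step 6: insert 2 -> lo=[2, 2, 4] hi=[43, 45, 46] -> (len(lo)=3, len(hi)=3, max(lo)=4)
Step 7: insert 47 -> lo=[2, 2, 4, 43] hi=[45, 46, 47] -> (len(lo)=4, len(hi)=3, max(lo)=43)
Step 8: insert 40 -> lo=[2, 2, 4, 40] hi=[43, 45, 46, 47] -> (len(lo)=4, len(hi)=4, max(lo)=40)
Step 9: insert 31 -> lo=[2, 2, 4, 31, 40] hi=[43, 45, 46, 47] -> (len(lo)=5, len(hi)=4, max(lo)=40)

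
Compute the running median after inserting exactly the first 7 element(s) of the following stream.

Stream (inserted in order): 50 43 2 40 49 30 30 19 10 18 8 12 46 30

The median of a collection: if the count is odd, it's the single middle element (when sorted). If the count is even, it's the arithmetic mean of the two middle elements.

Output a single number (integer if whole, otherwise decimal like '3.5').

Step 1: insert 50 -> lo=[50] (size 1, max 50) hi=[] (size 0) -> median=50
Step 2: insert 43 -> lo=[43] (size 1, max 43) hi=[50] (size 1, min 50) -> median=46.5
Step 3: insert 2 -> lo=[2, 43] (size 2, max 43) hi=[50] (size 1, min 50) -> median=43
Step 4: insert 40 -> lo=[2, 40] (size 2, max 40) hi=[43, 50] (size 2, min 43) -> median=41.5
Step 5: insert 49 -> lo=[2, 40, 43] (size 3, max 43) hi=[49, 50] (size 2, min 49) -> median=43
Step 6: insert 30 -> lo=[2, 30, 40] (size 3, max 40) hi=[43, 49, 50] (size 3, min 43) -> median=41.5
Step 7: insert 30 -> lo=[2, 30, 30, 40] (size 4, max 40) hi=[43, 49, 50] (size 3, min 43) -> median=40

Answer: 40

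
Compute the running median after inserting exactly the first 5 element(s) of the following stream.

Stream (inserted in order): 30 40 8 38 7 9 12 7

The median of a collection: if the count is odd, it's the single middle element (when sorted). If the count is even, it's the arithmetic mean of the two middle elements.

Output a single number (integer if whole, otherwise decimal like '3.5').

Answer: 30

Derivation:
Step 1: insert 30 -> lo=[30] (size 1, max 30) hi=[] (size 0) -> median=30
Step 2: insert 40 -> lo=[30] (size 1, max 30) hi=[40] (size 1, min 40) -> median=35
Step 3: insert 8 -> lo=[8, 30] (size 2, max 30) hi=[40] (size 1, min 40) -> median=30
Step 4: insert 38 -> lo=[8, 30] (size 2, max 30) hi=[38, 40] (size 2, min 38) -> median=34
Step 5: insert 7 -> lo=[7, 8, 30] (size 3, max 30) hi=[38, 40] (size 2, min 38) -> median=30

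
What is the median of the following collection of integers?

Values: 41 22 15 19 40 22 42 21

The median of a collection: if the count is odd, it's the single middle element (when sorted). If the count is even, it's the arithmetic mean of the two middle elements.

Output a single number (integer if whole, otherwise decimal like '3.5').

Answer: 22

Derivation:
Step 1: insert 41 -> lo=[41] (size 1, max 41) hi=[] (size 0) -> median=41
Step 2: insert 22 -> lo=[22] (size 1, max 22) hi=[41] (size 1, min 41) -> median=31.5
Step 3: insert 15 -> lo=[15, 22] (size 2, max 22) hi=[41] (size 1, min 41) -> median=22
Step 4: insert 19 -> lo=[15, 19] (size 2, max 19) hi=[22, 41] (size 2, min 22) -> median=20.5
Step 5: insert 40 -> lo=[15, 19, 22] (size 3, max 22) hi=[40, 41] (size 2, min 40) -> median=22
Step 6: insert 22 -> lo=[15, 19, 22] (size 3, max 22) hi=[22, 40, 41] (size 3, min 22) -> median=22
Step 7: insert 42 -> lo=[15, 19, 22, 22] (size 4, max 22) hi=[40, 41, 42] (size 3, min 40) -> median=22
Step 8: insert 21 -> lo=[15, 19, 21, 22] (size 4, max 22) hi=[22, 40, 41, 42] (size 4, min 22) -> median=22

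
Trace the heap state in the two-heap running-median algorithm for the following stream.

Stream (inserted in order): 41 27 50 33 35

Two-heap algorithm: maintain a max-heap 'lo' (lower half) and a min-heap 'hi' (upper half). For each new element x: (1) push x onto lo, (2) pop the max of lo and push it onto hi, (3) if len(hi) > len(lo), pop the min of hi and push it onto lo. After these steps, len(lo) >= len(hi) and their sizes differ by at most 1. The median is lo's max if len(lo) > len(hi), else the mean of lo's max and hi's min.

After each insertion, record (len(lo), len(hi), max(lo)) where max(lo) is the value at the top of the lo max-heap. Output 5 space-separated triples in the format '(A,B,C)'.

Answer: (1,0,41) (1,1,27) (2,1,41) (2,2,33) (3,2,35)

Derivation:
Step 1: insert 41 -> lo=[41] hi=[] -> (len(lo)=1, len(hi)=0, max(lo)=41)
Step 2: insert 27 -> lo=[27] hi=[41] -> (len(lo)=1, len(hi)=1, max(lo)=27)
Step 3: insert 50 -> lo=[27, 41] hi=[50] -> (len(lo)=2, len(hi)=1, max(lo)=41)
Step 4: insert 33 -> lo=[27, 33] hi=[41, 50] -> (len(lo)=2, len(hi)=2, max(lo)=33)
Step 5: insert 35 -> lo=[27, 33, 35] hi=[41, 50] -> (len(lo)=3, len(hi)=2, max(lo)=35)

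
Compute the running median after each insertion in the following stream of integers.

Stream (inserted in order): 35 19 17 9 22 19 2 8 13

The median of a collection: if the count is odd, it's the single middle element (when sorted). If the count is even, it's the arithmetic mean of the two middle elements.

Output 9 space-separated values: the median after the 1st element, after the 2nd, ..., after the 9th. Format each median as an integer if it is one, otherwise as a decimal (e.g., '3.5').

Step 1: insert 35 -> lo=[35] (size 1, max 35) hi=[] (size 0) -> median=35
Step 2: insert 19 -> lo=[19] (size 1, max 19) hi=[35] (size 1, min 35) -> median=27
Step 3: insert 17 -> lo=[17, 19] (size 2, max 19) hi=[35] (size 1, min 35) -> median=19
Step 4: insert 9 -> lo=[9, 17] (size 2, max 17) hi=[19, 35] (size 2, min 19) -> median=18
Step 5: insert 22 -> lo=[9, 17, 19] (size 3, max 19) hi=[22, 35] (size 2, min 22) -> median=19
Step 6: insert 19 -> lo=[9, 17, 19] (size 3, max 19) hi=[19, 22, 35] (size 3, min 19) -> median=19
Step 7: insert 2 -> lo=[2, 9, 17, 19] (size 4, max 19) hi=[19, 22, 35] (size 3, min 19) -> median=19
Step 8: insert 8 -> lo=[2, 8, 9, 17] (size 4, max 17) hi=[19, 19, 22, 35] (size 4, min 19) -> median=18
Step 9: insert 13 -> lo=[2, 8, 9, 13, 17] (size 5, max 17) hi=[19, 19, 22, 35] (size 4, min 19) -> median=17

Answer: 35 27 19 18 19 19 19 18 17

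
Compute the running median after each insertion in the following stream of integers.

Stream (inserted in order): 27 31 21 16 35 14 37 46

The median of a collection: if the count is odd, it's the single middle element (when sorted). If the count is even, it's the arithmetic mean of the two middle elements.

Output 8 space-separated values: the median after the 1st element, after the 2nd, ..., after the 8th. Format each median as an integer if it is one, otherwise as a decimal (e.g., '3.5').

Step 1: insert 27 -> lo=[27] (size 1, max 27) hi=[] (size 0) -> median=27
Step 2: insert 31 -> lo=[27] (size 1, max 27) hi=[31] (size 1, min 31) -> median=29
Step 3: insert 21 -> lo=[21, 27] (size 2, max 27) hi=[31] (size 1, min 31) -> median=27
Step 4: insert 16 -> lo=[16, 21] (size 2, max 21) hi=[27, 31] (size 2, min 27) -> median=24
Step 5: insert 35 -> lo=[16, 21, 27] (size 3, max 27) hi=[31, 35] (size 2, min 31) -> median=27
Step 6: insert 14 -> lo=[14, 16, 21] (size 3, max 21) hi=[27, 31, 35] (size 3, min 27) -> median=24
Step 7: insert 37 -> lo=[14, 16, 21, 27] (size 4, max 27) hi=[31, 35, 37] (size 3, min 31) -> median=27
Step 8: insert 46 -> lo=[14, 16, 21, 27] (size 4, max 27) hi=[31, 35, 37, 46] (size 4, min 31) -> median=29

Answer: 27 29 27 24 27 24 27 29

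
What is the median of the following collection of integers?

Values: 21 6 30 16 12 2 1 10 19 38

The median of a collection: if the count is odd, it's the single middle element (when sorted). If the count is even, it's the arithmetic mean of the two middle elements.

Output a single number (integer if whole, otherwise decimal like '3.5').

Answer: 14

Derivation:
Step 1: insert 21 -> lo=[21] (size 1, max 21) hi=[] (size 0) -> median=21
Step 2: insert 6 -> lo=[6] (size 1, max 6) hi=[21] (size 1, min 21) -> median=13.5
Step 3: insert 30 -> lo=[6, 21] (size 2, max 21) hi=[30] (size 1, min 30) -> median=21
Step 4: insert 16 -> lo=[6, 16] (size 2, max 16) hi=[21, 30] (size 2, min 21) -> median=18.5
Step 5: insert 12 -> lo=[6, 12, 16] (size 3, max 16) hi=[21, 30] (size 2, min 21) -> median=16
Step 6: insert 2 -> lo=[2, 6, 12] (size 3, max 12) hi=[16, 21, 30] (size 3, min 16) -> median=14
Step 7: insert 1 -> lo=[1, 2, 6, 12] (size 4, max 12) hi=[16, 21, 30] (size 3, min 16) -> median=12
Step 8: insert 10 -> lo=[1, 2, 6, 10] (size 4, max 10) hi=[12, 16, 21, 30] (size 4, min 12) -> median=11
Step 9: insert 19 -> lo=[1, 2, 6, 10, 12] (size 5, max 12) hi=[16, 19, 21, 30] (size 4, min 16) -> median=12
Step 10: insert 38 -> lo=[1, 2, 6, 10, 12] (size 5, max 12) hi=[16, 19, 21, 30, 38] (size 5, min 16) -> median=14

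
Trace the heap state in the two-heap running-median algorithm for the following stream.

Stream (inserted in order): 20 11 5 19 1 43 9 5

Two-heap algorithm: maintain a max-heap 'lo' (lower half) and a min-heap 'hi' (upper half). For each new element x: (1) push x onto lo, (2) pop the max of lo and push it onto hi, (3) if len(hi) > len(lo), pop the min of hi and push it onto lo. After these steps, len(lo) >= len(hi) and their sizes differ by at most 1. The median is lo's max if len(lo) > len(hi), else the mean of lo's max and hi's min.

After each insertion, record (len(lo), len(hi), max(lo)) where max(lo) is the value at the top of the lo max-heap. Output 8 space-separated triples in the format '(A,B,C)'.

Step 1: insert 20 -> lo=[20] hi=[] -> (len(lo)=1, len(hi)=0, max(lo)=20)
Step 2: insert 11 -> lo=[11] hi=[20] -> (len(lo)=1, len(hi)=1, max(lo)=11)
Step 3: insert 5 -> lo=[5, 11] hi=[20] -> (len(lo)=2, len(hi)=1, max(lo)=11)
Step 4: insert 19 -> lo=[5, 11] hi=[19, 20] -> (len(lo)=2, len(hi)=2, max(lo)=11)
Step 5: insert 1 -> lo=[1, 5, 11] hi=[19, 20] -> (len(lo)=3, len(hi)=2, max(lo)=11)
Step 6: insert 43 -> lo=[1, 5, 11] hi=[19, 20, 43] -> (len(lo)=3, len(hi)=3, max(lo)=11)
Step 7: insert 9 -> lo=[1, 5, 9, 11] hi=[19, 20, 43] -> (len(lo)=4, len(hi)=3, max(lo)=11)
Step 8: insert 5 -> lo=[1, 5, 5, 9] hi=[11, 19, 20, 43] -> (len(lo)=4, len(hi)=4, max(lo)=9)

Answer: (1,0,20) (1,1,11) (2,1,11) (2,2,11) (3,2,11) (3,3,11) (4,3,11) (4,4,9)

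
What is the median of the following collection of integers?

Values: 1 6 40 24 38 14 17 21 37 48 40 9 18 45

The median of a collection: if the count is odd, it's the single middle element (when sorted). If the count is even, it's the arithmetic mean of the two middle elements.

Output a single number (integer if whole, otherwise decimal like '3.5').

Answer: 22.5

Derivation:
Step 1: insert 1 -> lo=[1] (size 1, max 1) hi=[] (size 0) -> median=1
Step 2: insert 6 -> lo=[1] (size 1, max 1) hi=[6] (size 1, min 6) -> median=3.5
Step 3: insert 40 -> lo=[1, 6] (size 2, max 6) hi=[40] (size 1, min 40) -> median=6
Step 4: insert 24 -> lo=[1, 6] (size 2, max 6) hi=[24, 40] (size 2, min 24) -> median=15
Step 5: insert 38 -> lo=[1, 6, 24] (size 3, max 24) hi=[38, 40] (size 2, min 38) -> median=24
Step 6: insert 14 -> lo=[1, 6, 14] (size 3, max 14) hi=[24, 38, 40] (size 3, min 24) -> median=19
Step 7: insert 17 -> lo=[1, 6, 14, 17] (size 4, max 17) hi=[24, 38, 40] (size 3, min 24) -> median=17
Step 8: insert 21 -> lo=[1, 6, 14, 17] (size 4, max 17) hi=[21, 24, 38, 40] (size 4, min 21) -> median=19
Step 9: insert 37 -> lo=[1, 6, 14, 17, 21] (size 5, max 21) hi=[24, 37, 38, 40] (size 4, min 24) -> median=21
Step 10: insert 48 -> lo=[1, 6, 14, 17, 21] (size 5, max 21) hi=[24, 37, 38, 40, 48] (size 5, min 24) -> median=22.5
Step 11: insert 40 -> lo=[1, 6, 14, 17, 21, 24] (size 6, max 24) hi=[37, 38, 40, 40, 48] (size 5, min 37) -> median=24
Step 12: insert 9 -> lo=[1, 6, 9, 14, 17, 21] (size 6, max 21) hi=[24, 37, 38, 40, 40, 48] (size 6, min 24) -> median=22.5
Step 13: insert 18 -> lo=[1, 6, 9, 14, 17, 18, 21] (size 7, max 21) hi=[24, 37, 38, 40, 40, 48] (size 6, min 24) -> median=21
Step 14: insert 45 -> lo=[1, 6, 9, 14, 17, 18, 21] (size 7, max 21) hi=[24, 37, 38, 40, 40, 45, 48] (size 7, min 24) -> median=22.5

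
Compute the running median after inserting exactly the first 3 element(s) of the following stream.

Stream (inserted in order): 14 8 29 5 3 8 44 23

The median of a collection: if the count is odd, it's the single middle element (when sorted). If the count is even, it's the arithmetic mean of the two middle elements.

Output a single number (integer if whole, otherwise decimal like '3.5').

Answer: 14

Derivation:
Step 1: insert 14 -> lo=[14] (size 1, max 14) hi=[] (size 0) -> median=14
Step 2: insert 8 -> lo=[8] (size 1, max 8) hi=[14] (size 1, min 14) -> median=11
Step 3: insert 29 -> lo=[8, 14] (size 2, max 14) hi=[29] (size 1, min 29) -> median=14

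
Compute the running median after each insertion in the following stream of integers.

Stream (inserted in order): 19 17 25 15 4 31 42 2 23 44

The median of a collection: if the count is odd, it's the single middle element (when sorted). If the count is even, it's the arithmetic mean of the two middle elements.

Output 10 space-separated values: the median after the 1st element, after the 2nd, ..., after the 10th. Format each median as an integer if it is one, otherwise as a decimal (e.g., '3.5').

Answer: 19 18 19 18 17 18 19 18 19 21

Derivation:
Step 1: insert 19 -> lo=[19] (size 1, max 19) hi=[] (size 0) -> median=19
Step 2: insert 17 -> lo=[17] (size 1, max 17) hi=[19] (size 1, min 19) -> median=18
Step 3: insert 25 -> lo=[17, 19] (size 2, max 19) hi=[25] (size 1, min 25) -> median=19
Step 4: insert 15 -> lo=[15, 17] (size 2, max 17) hi=[19, 25] (size 2, min 19) -> median=18
Step 5: insert 4 -> lo=[4, 15, 17] (size 3, max 17) hi=[19, 25] (size 2, min 19) -> median=17
Step 6: insert 31 -> lo=[4, 15, 17] (size 3, max 17) hi=[19, 25, 31] (size 3, min 19) -> median=18
Step 7: insert 42 -> lo=[4, 15, 17, 19] (size 4, max 19) hi=[25, 31, 42] (size 3, min 25) -> median=19
Step 8: insert 2 -> lo=[2, 4, 15, 17] (size 4, max 17) hi=[19, 25, 31, 42] (size 4, min 19) -> median=18
Step 9: insert 23 -> lo=[2, 4, 15, 17, 19] (size 5, max 19) hi=[23, 25, 31, 42] (size 4, min 23) -> median=19
Step 10: insert 44 -> lo=[2, 4, 15, 17, 19] (size 5, max 19) hi=[23, 25, 31, 42, 44] (size 5, min 23) -> median=21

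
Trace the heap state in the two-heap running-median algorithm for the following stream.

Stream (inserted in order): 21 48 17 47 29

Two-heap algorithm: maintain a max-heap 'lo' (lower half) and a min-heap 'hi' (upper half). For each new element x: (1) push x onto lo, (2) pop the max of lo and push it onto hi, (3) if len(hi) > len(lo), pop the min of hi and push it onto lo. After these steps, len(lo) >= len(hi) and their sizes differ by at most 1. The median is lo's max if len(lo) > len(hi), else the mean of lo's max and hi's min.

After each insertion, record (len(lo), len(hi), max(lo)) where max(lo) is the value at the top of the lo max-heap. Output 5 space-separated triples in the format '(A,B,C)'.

Step 1: insert 21 -> lo=[21] hi=[] -> (len(lo)=1, len(hi)=0, max(lo)=21)
Step 2: insert 48 -> lo=[21] hi=[48] -> (len(lo)=1, len(hi)=1, max(lo)=21)
Step 3: insert 17 -> lo=[17, 21] hi=[48] -> (len(lo)=2, len(hi)=1, max(lo)=21)
Step 4: insert 47 -> lo=[17, 21] hi=[47, 48] -> (len(lo)=2, len(hi)=2, max(lo)=21)
Step 5: insert 29 -> lo=[17, 21, 29] hi=[47, 48] -> (len(lo)=3, len(hi)=2, max(lo)=29)

Answer: (1,0,21) (1,1,21) (2,1,21) (2,2,21) (3,2,29)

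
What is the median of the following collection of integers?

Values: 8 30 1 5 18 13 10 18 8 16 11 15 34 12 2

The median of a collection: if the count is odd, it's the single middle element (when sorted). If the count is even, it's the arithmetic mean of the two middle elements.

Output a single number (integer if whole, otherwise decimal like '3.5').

Step 1: insert 8 -> lo=[8] (size 1, max 8) hi=[] (size 0) -> median=8
Step 2: insert 30 -> lo=[8] (size 1, max 8) hi=[30] (size 1, min 30) -> median=19
Step 3: insert 1 -> lo=[1, 8] (size 2, max 8) hi=[30] (size 1, min 30) -> median=8
Step 4: insert 5 -> lo=[1, 5] (size 2, max 5) hi=[8, 30] (size 2, min 8) -> median=6.5
Step 5: insert 18 -> lo=[1, 5, 8] (size 3, max 8) hi=[18, 30] (size 2, min 18) -> median=8
Step 6: insert 13 -> lo=[1, 5, 8] (size 3, max 8) hi=[13, 18, 30] (size 3, min 13) -> median=10.5
Step 7: insert 10 -> lo=[1, 5, 8, 10] (size 4, max 10) hi=[13, 18, 30] (size 3, min 13) -> median=10
Step 8: insert 18 -> lo=[1, 5, 8, 10] (size 4, max 10) hi=[13, 18, 18, 30] (size 4, min 13) -> median=11.5
Step 9: insert 8 -> lo=[1, 5, 8, 8, 10] (size 5, max 10) hi=[13, 18, 18, 30] (size 4, min 13) -> median=10
Step 10: insert 16 -> lo=[1, 5, 8, 8, 10] (size 5, max 10) hi=[13, 16, 18, 18, 30] (size 5, min 13) -> median=11.5
Step 11: insert 11 -> lo=[1, 5, 8, 8, 10, 11] (size 6, max 11) hi=[13, 16, 18, 18, 30] (size 5, min 13) -> median=11
Step 12: insert 15 -> lo=[1, 5, 8, 8, 10, 11] (size 6, max 11) hi=[13, 15, 16, 18, 18, 30] (size 6, min 13) -> median=12
Step 13: insert 34 -> lo=[1, 5, 8, 8, 10, 11, 13] (size 7, max 13) hi=[15, 16, 18, 18, 30, 34] (size 6, min 15) -> median=13
Step 14: insert 12 -> lo=[1, 5, 8, 8, 10, 11, 12] (size 7, max 12) hi=[13, 15, 16, 18, 18, 30, 34] (size 7, min 13) -> median=12.5
Step 15: insert 2 -> lo=[1, 2, 5, 8, 8, 10, 11, 12] (size 8, max 12) hi=[13, 15, 16, 18, 18, 30, 34] (size 7, min 13) -> median=12

Answer: 12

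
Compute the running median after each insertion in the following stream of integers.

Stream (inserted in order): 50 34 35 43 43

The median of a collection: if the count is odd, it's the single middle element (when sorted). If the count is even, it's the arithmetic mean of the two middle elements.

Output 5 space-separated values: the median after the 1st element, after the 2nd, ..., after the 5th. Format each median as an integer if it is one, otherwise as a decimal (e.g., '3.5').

Answer: 50 42 35 39 43

Derivation:
Step 1: insert 50 -> lo=[50] (size 1, max 50) hi=[] (size 0) -> median=50
Step 2: insert 34 -> lo=[34] (size 1, max 34) hi=[50] (size 1, min 50) -> median=42
Step 3: insert 35 -> lo=[34, 35] (size 2, max 35) hi=[50] (size 1, min 50) -> median=35
Step 4: insert 43 -> lo=[34, 35] (size 2, max 35) hi=[43, 50] (size 2, min 43) -> median=39
Step 5: insert 43 -> lo=[34, 35, 43] (size 3, max 43) hi=[43, 50] (size 2, min 43) -> median=43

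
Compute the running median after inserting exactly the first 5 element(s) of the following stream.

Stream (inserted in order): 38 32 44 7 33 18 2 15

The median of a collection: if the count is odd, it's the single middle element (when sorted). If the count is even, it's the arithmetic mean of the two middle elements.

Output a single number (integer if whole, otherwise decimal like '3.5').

Answer: 33

Derivation:
Step 1: insert 38 -> lo=[38] (size 1, max 38) hi=[] (size 0) -> median=38
Step 2: insert 32 -> lo=[32] (size 1, max 32) hi=[38] (size 1, min 38) -> median=35
Step 3: insert 44 -> lo=[32, 38] (size 2, max 38) hi=[44] (size 1, min 44) -> median=38
Step 4: insert 7 -> lo=[7, 32] (size 2, max 32) hi=[38, 44] (size 2, min 38) -> median=35
Step 5: insert 33 -> lo=[7, 32, 33] (size 3, max 33) hi=[38, 44] (size 2, min 38) -> median=33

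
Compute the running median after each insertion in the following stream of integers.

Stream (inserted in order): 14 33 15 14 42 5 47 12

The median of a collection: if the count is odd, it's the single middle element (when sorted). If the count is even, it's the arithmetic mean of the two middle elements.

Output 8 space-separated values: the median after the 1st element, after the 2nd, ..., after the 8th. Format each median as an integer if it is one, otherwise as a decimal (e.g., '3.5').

Answer: 14 23.5 15 14.5 15 14.5 15 14.5

Derivation:
Step 1: insert 14 -> lo=[14] (size 1, max 14) hi=[] (size 0) -> median=14
Step 2: insert 33 -> lo=[14] (size 1, max 14) hi=[33] (size 1, min 33) -> median=23.5
Step 3: insert 15 -> lo=[14, 15] (size 2, max 15) hi=[33] (size 1, min 33) -> median=15
Step 4: insert 14 -> lo=[14, 14] (size 2, max 14) hi=[15, 33] (size 2, min 15) -> median=14.5
Step 5: insert 42 -> lo=[14, 14, 15] (size 3, max 15) hi=[33, 42] (size 2, min 33) -> median=15
Step 6: insert 5 -> lo=[5, 14, 14] (size 3, max 14) hi=[15, 33, 42] (size 3, min 15) -> median=14.5
Step 7: insert 47 -> lo=[5, 14, 14, 15] (size 4, max 15) hi=[33, 42, 47] (size 3, min 33) -> median=15
Step 8: insert 12 -> lo=[5, 12, 14, 14] (size 4, max 14) hi=[15, 33, 42, 47] (size 4, min 15) -> median=14.5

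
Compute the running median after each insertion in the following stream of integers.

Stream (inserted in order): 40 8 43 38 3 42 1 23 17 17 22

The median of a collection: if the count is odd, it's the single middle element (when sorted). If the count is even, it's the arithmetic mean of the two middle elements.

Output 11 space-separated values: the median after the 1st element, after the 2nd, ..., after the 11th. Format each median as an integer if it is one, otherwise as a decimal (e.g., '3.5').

Step 1: insert 40 -> lo=[40] (size 1, max 40) hi=[] (size 0) -> median=40
Step 2: insert 8 -> lo=[8] (size 1, max 8) hi=[40] (size 1, min 40) -> median=24
Step 3: insert 43 -> lo=[8, 40] (size 2, max 40) hi=[43] (size 1, min 43) -> median=40
Step 4: insert 38 -> lo=[8, 38] (size 2, max 38) hi=[40, 43] (size 2, min 40) -> median=39
Step 5: insert 3 -> lo=[3, 8, 38] (size 3, max 38) hi=[40, 43] (size 2, min 40) -> median=38
Step 6: insert 42 -> lo=[3, 8, 38] (size 3, max 38) hi=[40, 42, 43] (size 3, min 40) -> median=39
Step 7: insert 1 -> lo=[1, 3, 8, 38] (size 4, max 38) hi=[40, 42, 43] (size 3, min 40) -> median=38
Step 8: insert 23 -> lo=[1, 3, 8, 23] (size 4, max 23) hi=[38, 40, 42, 43] (size 4, min 38) -> median=30.5
Step 9: insert 17 -> lo=[1, 3, 8, 17, 23] (size 5, max 23) hi=[38, 40, 42, 43] (size 4, min 38) -> median=23
Step 10: insert 17 -> lo=[1, 3, 8, 17, 17] (size 5, max 17) hi=[23, 38, 40, 42, 43] (size 5, min 23) -> median=20
Step 11: insert 22 -> lo=[1, 3, 8, 17, 17, 22] (size 6, max 22) hi=[23, 38, 40, 42, 43] (size 5, min 23) -> median=22

Answer: 40 24 40 39 38 39 38 30.5 23 20 22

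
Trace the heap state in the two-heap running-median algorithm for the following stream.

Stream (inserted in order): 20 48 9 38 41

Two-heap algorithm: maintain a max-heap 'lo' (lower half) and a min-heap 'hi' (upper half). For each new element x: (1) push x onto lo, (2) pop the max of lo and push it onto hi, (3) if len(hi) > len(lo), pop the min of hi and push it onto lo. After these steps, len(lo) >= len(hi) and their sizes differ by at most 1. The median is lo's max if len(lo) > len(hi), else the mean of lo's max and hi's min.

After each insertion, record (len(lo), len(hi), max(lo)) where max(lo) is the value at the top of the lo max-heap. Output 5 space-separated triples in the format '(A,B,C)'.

Answer: (1,0,20) (1,1,20) (2,1,20) (2,2,20) (3,2,38)

Derivation:
Step 1: insert 20 -> lo=[20] hi=[] -> (len(lo)=1, len(hi)=0, max(lo)=20)
Step 2: insert 48 -> lo=[20] hi=[48] -> (len(lo)=1, len(hi)=1, max(lo)=20)
Step 3: insert 9 -> lo=[9, 20] hi=[48] -> (len(lo)=2, len(hi)=1, max(lo)=20)
Step 4: insert 38 -> lo=[9, 20] hi=[38, 48] -> (len(lo)=2, len(hi)=2, max(lo)=20)
Step 5: insert 41 -> lo=[9, 20, 38] hi=[41, 48] -> (len(lo)=3, len(hi)=2, max(lo)=38)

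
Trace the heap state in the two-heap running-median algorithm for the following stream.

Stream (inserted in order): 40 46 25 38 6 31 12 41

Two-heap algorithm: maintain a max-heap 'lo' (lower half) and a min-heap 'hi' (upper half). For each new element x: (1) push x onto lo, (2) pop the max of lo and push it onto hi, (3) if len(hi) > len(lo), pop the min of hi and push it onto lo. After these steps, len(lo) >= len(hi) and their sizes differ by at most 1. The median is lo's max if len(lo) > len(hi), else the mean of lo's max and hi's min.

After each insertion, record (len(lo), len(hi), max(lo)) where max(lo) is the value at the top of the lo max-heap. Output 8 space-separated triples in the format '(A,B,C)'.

Answer: (1,0,40) (1,1,40) (2,1,40) (2,2,38) (3,2,38) (3,3,31) (4,3,31) (4,4,31)

Derivation:
Step 1: insert 40 -> lo=[40] hi=[] -> (len(lo)=1, len(hi)=0, max(lo)=40)
Step 2: insert 46 -> lo=[40] hi=[46] -> (len(lo)=1, len(hi)=1, max(lo)=40)
Step 3: insert 25 -> lo=[25, 40] hi=[46] -> (len(lo)=2, len(hi)=1, max(lo)=40)
Step 4: insert 38 -> lo=[25, 38] hi=[40, 46] -> (len(lo)=2, len(hi)=2, max(lo)=38)
Step 5: insert 6 -> lo=[6, 25, 38] hi=[40, 46] -> (len(lo)=3, len(hi)=2, max(lo)=38)
Step 6: insert 31 -> lo=[6, 25, 31] hi=[38, 40, 46] -> (len(lo)=3, len(hi)=3, max(lo)=31)
Step 7: insert 12 -> lo=[6, 12, 25, 31] hi=[38, 40, 46] -> (len(lo)=4, len(hi)=3, max(lo)=31)
Step 8: insert 41 -> lo=[6, 12, 25, 31] hi=[38, 40, 41, 46] -> (len(lo)=4, len(hi)=4, max(lo)=31)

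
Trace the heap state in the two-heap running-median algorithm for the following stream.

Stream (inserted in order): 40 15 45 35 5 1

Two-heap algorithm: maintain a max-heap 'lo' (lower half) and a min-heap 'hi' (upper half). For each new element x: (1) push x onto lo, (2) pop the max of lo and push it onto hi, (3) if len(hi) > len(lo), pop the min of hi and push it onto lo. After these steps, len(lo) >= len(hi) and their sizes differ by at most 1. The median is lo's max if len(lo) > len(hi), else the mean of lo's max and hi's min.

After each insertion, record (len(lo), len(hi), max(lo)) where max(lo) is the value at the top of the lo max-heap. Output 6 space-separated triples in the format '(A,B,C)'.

Step 1: insert 40 -> lo=[40] hi=[] -> (len(lo)=1, len(hi)=0, max(lo)=40)
Step 2: insert 15 -> lo=[15] hi=[40] -> (len(lo)=1, len(hi)=1, max(lo)=15)
Step 3: insert 45 -> lo=[15, 40] hi=[45] -> (len(lo)=2, len(hi)=1, max(lo)=40)
Step 4: insert 35 -> lo=[15, 35] hi=[40, 45] -> (len(lo)=2, len(hi)=2, max(lo)=35)
Step 5: insert 5 -> lo=[5, 15, 35] hi=[40, 45] -> (len(lo)=3, len(hi)=2, max(lo)=35)
Step 6: insert 1 -> lo=[1, 5, 15] hi=[35, 40, 45] -> (len(lo)=3, len(hi)=3, max(lo)=15)

Answer: (1,0,40) (1,1,15) (2,1,40) (2,2,35) (3,2,35) (3,3,15)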